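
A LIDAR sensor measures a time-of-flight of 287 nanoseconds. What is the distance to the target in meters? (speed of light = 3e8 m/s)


tof = 287 ns = 2.87e-07 s
dist = c * tof / 2
= 3e8 * 2.87e-07 / 2
= 43.05 m


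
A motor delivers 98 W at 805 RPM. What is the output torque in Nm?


omega = 805 * 2*pi/60 = 84.2994 rad/s
tau = P / omega = 98 / 84.2994
= 1.1625 Nm


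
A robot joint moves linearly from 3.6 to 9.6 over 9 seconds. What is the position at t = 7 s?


s = t/T = 7/9 = 0.7778
p(t) = p0 + (pf-p0)*s
= 3.6 + (9.6 - 3.6) * 0.7778
= 8.2667


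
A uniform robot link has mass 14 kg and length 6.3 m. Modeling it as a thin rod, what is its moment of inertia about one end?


I = (1/3) * m * L^2
= (1/3) * 14 * 6.3^2
= 0.333333 * 14 * 39.69
= 185.22 kg*m^2


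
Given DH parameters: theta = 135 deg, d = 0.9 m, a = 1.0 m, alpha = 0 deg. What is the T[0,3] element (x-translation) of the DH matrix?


T[0,3] = a * cos(theta)
= 1.0 * cos(135 deg)
= 1.0 * -0.7071
= -0.7071


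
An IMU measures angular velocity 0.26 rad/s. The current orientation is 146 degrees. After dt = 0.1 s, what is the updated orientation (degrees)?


delta_theta = w * dt = 0.26 * 0.1 = 0.026 rad
= 1.4897 deg
theta_new = 146 + 1.4897 = 147.4897 deg


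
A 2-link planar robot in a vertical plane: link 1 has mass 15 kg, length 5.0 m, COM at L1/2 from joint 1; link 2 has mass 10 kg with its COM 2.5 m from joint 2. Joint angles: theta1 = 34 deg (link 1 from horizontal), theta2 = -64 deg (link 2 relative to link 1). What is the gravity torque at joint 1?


Horizontal distance from joint 1 to link-1 COM:
  x_c1 = (L1/2)*cos(t1) = 2.5 * 0.829 = 2.0726 m
Horizontal distance from joint 1 to link-2 COM:
  x_c2 = L1*cos(t1) + Lc2*cos(t1+t2)
       = 5.0*0.829 + 2.5*0.866 = 6.3103 m
tau1 = m1*g*x_c1 + m2*g*x_c2
     = 15*9.81*2.0726 + 10*9.81*6.3103
     = 304.9822 + 619.0357
     = 924.0179 Nm


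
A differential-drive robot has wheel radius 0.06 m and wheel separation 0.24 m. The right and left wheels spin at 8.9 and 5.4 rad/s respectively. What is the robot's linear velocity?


vR = r*wR = 0.06*8.9 = 0.534 m/s
vL = r*wL = 0.06*5.4 = 0.324 m/s
v = (vR+vL)/2 = 0.429 m/s
omega = (vR-vL)/L = 0.875 rad/s
linear velocity = 0.429 m/s


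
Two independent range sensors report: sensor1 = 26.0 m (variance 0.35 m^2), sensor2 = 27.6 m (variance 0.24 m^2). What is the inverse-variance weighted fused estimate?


w1 = (1/var1) / (1/var1 + 1/var2)
   = 2.8571 / (2.8571 + 4.1667) = 0.4068
w2 = 1 - w1 = 0.5932
fused = w1*s1 + w2*s2 = 10.5763 + 16.3729
= 26.9492 m


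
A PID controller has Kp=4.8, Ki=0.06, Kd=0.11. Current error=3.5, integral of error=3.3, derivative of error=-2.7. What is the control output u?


u = Kp*e + Ki*int(e) + Kd*de/dt
= 4.8*3.5 + 0.06*3.3 + 0.11*(-2.7)
= 16.8 + 0.198 + -0.297
= 16.701


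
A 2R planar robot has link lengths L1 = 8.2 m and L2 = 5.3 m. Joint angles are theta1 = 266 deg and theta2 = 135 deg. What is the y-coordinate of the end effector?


Convert angles to radians: theta1 = 4.6426, theta2 = 2.3562
y = L1*sin(theta1) + L2*sin(theta1+theta2)
y = -8.18 + 3.4771
y = -4.7029


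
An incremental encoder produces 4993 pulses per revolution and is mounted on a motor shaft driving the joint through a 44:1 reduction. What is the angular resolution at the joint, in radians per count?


counts per rev = 4993
effective counts at joint = 4993 * 44 = 219692
resolution = 2*pi / 219692
= 2.8600e-05 rad/count


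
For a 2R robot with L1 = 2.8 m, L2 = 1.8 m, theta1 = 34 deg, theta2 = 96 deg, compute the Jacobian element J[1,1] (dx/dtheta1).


J[1,1] = -L1*sin(t1) - L2*sin(t1+t2)
= -2.8*sin(34) - 1.8*sin(130)
= -2.9446


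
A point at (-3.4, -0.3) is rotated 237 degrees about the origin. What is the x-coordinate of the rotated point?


x' = x*cos(theta) - y*sin(theta)
cos(237 deg) = -0.5446, sin(237 deg) = -0.8387
x' = -3.4 * -0.5446 - -0.3 * -0.8387
= 1.8518 - 0.2516
= 1.6002


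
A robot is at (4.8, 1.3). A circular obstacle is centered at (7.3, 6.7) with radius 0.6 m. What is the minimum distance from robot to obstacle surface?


center_dist = sqrt((4.8-7.3)^2 + (1.3-6.7)^2)
= sqrt(6.25 + 29.16)
= 5.9506
min_dist = center_dist - radius = 5.9506 - 0.6 = 5.3506 m


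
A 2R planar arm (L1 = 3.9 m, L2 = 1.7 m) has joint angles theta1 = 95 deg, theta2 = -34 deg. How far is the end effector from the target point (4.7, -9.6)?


End effector via forward kinematics:
x = L1*cos(t1) + L2*cos(t1+t2) = 0.4843
y = L1*sin(t1) + L2*sin(t1+t2) = 5.372
Distance to target:
d = sqrt((4.7 - 0.4843)^2 + (-9.6 - 5.372)^2)
= sqrt(17.7724 + 224.1612)
= 15.5542 m


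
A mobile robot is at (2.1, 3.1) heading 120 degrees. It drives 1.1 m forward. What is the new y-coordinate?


y_new = y0 + d*sin(theta)
= 3.1 + 1.1*sin(120)
= 3.1 + 0.9526
= 4.0526


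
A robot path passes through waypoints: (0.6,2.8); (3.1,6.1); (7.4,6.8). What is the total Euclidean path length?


Segment lengths:
  seg1 = sqrt((2.5)^2 + (3.3)^2) = 4.14
  seg2 = sqrt((4.3)^2 + (0.7)^2) = 4.3566
Total = 8.4967


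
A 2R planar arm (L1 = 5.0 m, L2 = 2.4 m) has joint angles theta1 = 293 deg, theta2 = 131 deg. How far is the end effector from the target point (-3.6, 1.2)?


End effector via forward kinematics:
x = L1*cos(t1) + L2*cos(t1+t2) = 3.0057
y = L1*sin(t1) + L2*sin(t1+t2) = -2.4454
Distance to target:
d = sqrt((-3.6 - 3.0057)^2 + (1.2 - -2.4454)^2)
= sqrt(43.6359 + 13.2891)
= 7.5449 m


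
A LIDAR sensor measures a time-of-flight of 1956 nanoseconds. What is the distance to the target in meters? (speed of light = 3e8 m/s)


tof = 1956 ns = 1.956e-06 s
dist = c * tof / 2
= 3e8 * 1.956e-06 / 2
= 293.4 m


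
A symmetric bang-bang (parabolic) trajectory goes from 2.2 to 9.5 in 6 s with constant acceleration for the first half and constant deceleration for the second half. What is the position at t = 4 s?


Symmetric rest-to-rest: each phase covers (pf-p0)/2 in time T/2. 0.5*a*(T/2)^2 = (pf-p0)/2 => a = 4*(pf-p0)/T^2
a = 4*(9.5-2.2)/6^2 = 0.8111
t = 4 is in the deceleration phase (t > T/2).
p = pf - 0.5*a*(T-t)^2 = 9.5 - 0.5*0.8111*2^2
= 7.8778


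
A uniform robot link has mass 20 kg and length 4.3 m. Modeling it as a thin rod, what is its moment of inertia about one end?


I = (1/3) * m * L^2
= (1/3) * 20 * 4.3^2
= 0.333333 * 20 * 18.49
= 123.2667 kg*m^2


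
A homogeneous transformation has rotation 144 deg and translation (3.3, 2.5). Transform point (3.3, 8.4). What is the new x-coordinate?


x' = cos(theta)*px - sin(theta)*py + tx
= -0.809*3.3 - 0.5878*8.4 + 3.3
= -4.3072


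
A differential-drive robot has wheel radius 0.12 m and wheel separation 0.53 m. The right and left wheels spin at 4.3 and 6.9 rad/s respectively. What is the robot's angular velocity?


vR = r*wR = 0.12*4.3 = 0.516 m/s
vL = r*wL = 0.12*6.9 = 0.828 m/s
v = (vR+vL)/2 = 0.672 m/s
omega = (vR-vL)/L = -0.5887 rad/s
angular velocity = -0.5887 rad/s


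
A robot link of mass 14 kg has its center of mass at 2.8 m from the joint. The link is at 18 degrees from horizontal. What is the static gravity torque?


tau = m*g*L*cos(angle)
= 14 * 9.81 * 2.8 * cos(18 deg)
= 14 * 9.81 * 2.8 * 0.9511
= 365.7307 Nm


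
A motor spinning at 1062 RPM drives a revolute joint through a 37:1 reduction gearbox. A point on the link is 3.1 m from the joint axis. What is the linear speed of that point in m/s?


omega_motor = 1062 * 2*pi/60 = 111.2124 rad/s
omega_joint = omega_motor / 37 = 3.0057 rad/s
v = omega_joint * r = 3.0057 * 3.1
= 9.3178 m/s


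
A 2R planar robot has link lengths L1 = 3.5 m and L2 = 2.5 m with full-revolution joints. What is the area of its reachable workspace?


r_max = L1 + L2 = 6.0 m
r_min = |L1 - L2| = 1.0 m
Area = pi*(r_max^2 - r_min^2)
= pi*(36.0 - 1.0)
= pi * 35.0
= 109.9557 m^2


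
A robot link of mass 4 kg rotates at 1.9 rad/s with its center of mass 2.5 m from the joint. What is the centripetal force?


F = m * omega^2 * r
= 4 * 1.9^2 * 2.5
= 4 * 3.61 * 2.5
= 36.1 N


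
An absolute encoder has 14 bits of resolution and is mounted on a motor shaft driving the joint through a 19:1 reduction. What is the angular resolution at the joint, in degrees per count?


counts = 2^14 = 16384
effective counts at joint = 16384 * 19 = 311296
resolution = 360 / 311296
= 0.0012 deg/count


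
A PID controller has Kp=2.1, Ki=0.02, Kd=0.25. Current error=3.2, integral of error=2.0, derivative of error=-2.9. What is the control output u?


u = Kp*e + Ki*int(e) + Kd*de/dt
= 2.1*3.2 + 0.02*2.0 + 0.25*(-2.9)
= 6.72 + 0.04 + -0.725
= 6.035


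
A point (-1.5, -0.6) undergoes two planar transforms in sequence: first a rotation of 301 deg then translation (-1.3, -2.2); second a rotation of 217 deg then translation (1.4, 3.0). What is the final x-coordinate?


After transform 1:
x1 = cos(301)*-1.5 - sin(301)*-0.6 + -1.3 = -2.5869
y1 = sin(301)*-1.5 + cos(301)*-0.6 + -2.2 = -1.2233
After transform 2:
x2 = cos(217)*-2.5869 - sin(217)*-1.2233 + 1.4
= 2.7298


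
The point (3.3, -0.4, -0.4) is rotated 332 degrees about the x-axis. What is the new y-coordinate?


Rotation about x-axis: y' = y*cos(theta) - z*sin(theta)
= -0.4 * 0.8829 - -0.4 * -0.4695
= -0.541


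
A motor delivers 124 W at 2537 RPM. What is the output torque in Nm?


omega = 2537 * 2*pi/60 = 265.674 rad/s
tau = P / omega = 124 / 265.674
= 0.4667 Nm


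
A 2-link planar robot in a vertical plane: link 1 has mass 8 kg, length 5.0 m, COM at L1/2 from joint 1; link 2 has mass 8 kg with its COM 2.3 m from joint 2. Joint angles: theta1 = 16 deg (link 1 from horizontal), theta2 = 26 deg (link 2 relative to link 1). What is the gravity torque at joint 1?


Horizontal distance from joint 1 to link-1 COM:
  x_c1 = (L1/2)*cos(t1) = 2.5 * 0.9613 = 2.4032 m
Horizontal distance from joint 1 to link-2 COM:
  x_c2 = L1*cos(t1) + Lc2*cos(t1+t2)
       = 5.0*0.9613 + 2.3*0.7431 = 6.5155 m
tau1 = m1*g*x_c1 + m2*g*x_c2
     = 8*9.81*2.4032 + 8*9.81*6.5155
     = 188.5995 + 511.3397
     = 699.9392 Nm


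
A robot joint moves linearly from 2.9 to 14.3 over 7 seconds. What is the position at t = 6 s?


s = t/T = 6/7 = 0.8571
p(t) = p0 + (pf-p0)*s
= 2.9 + (14.3 - 2.9) * 0.8571
= 12.6714


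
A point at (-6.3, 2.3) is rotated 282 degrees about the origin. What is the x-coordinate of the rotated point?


x' = x*cos(theta) - y*sin(theta)
cos(282 deg) = 0.2079, sin(282 deg) = -0.9781
x' = -6.3 * 0.2079 - 2.3 * -0.9781
= -1.3098 - -2.2497
= 0.9399


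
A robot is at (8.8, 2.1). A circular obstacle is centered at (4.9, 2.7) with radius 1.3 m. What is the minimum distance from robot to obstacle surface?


center_dist = sqrt((8.8-4.9)^2 + (2.1-2.7)^2)
= sqrt(15.21 + 0.36)
= 3.9459
min_dist = center_dist - radius = 3.9459 - 1.3 = 2.6459 m


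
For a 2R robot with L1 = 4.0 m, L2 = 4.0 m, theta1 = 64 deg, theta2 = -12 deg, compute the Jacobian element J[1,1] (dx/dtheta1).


J[1,1] = -L1*sin(t1) - L2*sin(t1+t2)
= -4.0*sin(64) - 4.0*sin(52)
= -6.7472


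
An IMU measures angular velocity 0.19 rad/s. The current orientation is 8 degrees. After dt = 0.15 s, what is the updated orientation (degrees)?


delta_theta = w * dt = 0.19 * 0.15 = 0.0285 rad
= 1.6329 deg
theta_new = 8 + 1.6329 = 9.6329 deg


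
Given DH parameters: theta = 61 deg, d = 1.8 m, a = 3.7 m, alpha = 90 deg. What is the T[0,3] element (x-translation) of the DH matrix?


T[0,3] = a * cos(theta)
= 3.7 * cos(61 deg)
= 3.7 * 0.4848
= 1.7938


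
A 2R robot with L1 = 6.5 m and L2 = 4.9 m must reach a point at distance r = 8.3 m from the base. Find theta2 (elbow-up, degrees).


cos(theta2) = (r^2 - L1^2 - L2^2) / (2*L1*L2)
cos(theta2) = (68.89 - 42.25 - 24.01) / 63.7
cos(theta2) = 0.041287
theta2 = 87.6337 degrees


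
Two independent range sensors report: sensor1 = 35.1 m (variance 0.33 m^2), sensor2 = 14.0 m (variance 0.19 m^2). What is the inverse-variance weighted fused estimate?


w1 = (1/var1) / (1/var1 + 1/var2)
   = 3.0303 / (3.0303 + 5.2632) = 0.3654
w2 = 1 - w1 = 0.6346
fused = w1*s1 + w2*s2 = 12.825 + 8.8846
= 21.7096 m


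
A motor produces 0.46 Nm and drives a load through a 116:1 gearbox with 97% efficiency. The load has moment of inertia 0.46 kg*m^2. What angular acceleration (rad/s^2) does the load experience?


tau_out = tau_motor * N * eta
= 0.46 * 116 * 0.97 = 51.7592 Nm
alpha = tau_out / I = 51.7592 / 0.46
= 112.52 rad/s^2


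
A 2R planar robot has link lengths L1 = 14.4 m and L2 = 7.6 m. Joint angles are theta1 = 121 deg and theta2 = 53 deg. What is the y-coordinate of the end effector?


Convert angles to radians: theta1 = 2.1118, theta2 = 0.925
y = L1*sin(theta1) + L2*sin(theta1+theta2)
y = 12.3432 + 0.7944
y = 13.1376


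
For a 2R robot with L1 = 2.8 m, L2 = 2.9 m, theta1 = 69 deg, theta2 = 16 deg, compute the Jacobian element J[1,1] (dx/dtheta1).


J[1,1] = -L1*sin(t1) - L2*sin(t1+t2)
= -2.8*sin(69) - 2.9*sin(85)
= -5.503


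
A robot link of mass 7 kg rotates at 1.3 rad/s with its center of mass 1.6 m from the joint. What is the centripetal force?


F = m * omega^2 * r
= 7 * 1.3^2 * 1.6
= 7 * 1.69 * 1.6
= 18.928 N


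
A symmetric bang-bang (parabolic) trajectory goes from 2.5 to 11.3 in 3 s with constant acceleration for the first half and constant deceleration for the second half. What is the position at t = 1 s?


Symmetric rest-to-rest: each phase covers (pf-p0)/2 in time T/2. 0.5*a*(T/2)^2 = (pf-p0)/2 => a = 4*(pf-p0)/T^2
a = 4*(11.3-2.5)/3^2 = 3.9111
t = 1 is in the acceleration phase (t <= T/2).
p = p0 + 0.5*a*t^2 = 2.5 + 0.5*3.9111*1^2
= 4.4556


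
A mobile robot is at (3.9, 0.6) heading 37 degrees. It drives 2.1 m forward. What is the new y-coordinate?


y_new = y0 + d*sin(theta)
= 0.6 + 2.1*sin(37)
= 0.6 + 1.2638
= 1.8638


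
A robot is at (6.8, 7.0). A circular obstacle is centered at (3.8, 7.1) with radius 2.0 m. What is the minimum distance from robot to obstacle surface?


center_dist = sqrt((6.8-3.8)^2 + (7.0-7.1)^2)
= sqrt(9.0 + 0.01)
= 3.0017
min_dist = center_dist - radius = 3.0017 - 2.0 = 1.0017 m


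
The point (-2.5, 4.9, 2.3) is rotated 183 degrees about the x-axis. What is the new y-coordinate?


Rotation about x-axis: y' = y*cos(theta) - z*sin(theta)
= 4.9 * -0.9986 - 2.3 * -0.0523
= -4.7729


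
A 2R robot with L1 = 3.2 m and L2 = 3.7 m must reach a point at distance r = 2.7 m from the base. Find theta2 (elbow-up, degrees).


cos(theta2) = (r^2 - L1^2 - L2^2) / (2*L1*L2)
cos(theta2) = (7.29 - 10.24 - 13.69) / 23.68
cos(theta2) = -0.702703
theta2 = 134.6442 degrees


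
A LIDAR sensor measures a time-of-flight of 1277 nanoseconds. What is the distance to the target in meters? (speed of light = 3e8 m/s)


tof = 1277 ns = 1.277e-06 s
dist = c * tof / 2
= 3e8 * 1.277e-06 / 2
= 191.55 m


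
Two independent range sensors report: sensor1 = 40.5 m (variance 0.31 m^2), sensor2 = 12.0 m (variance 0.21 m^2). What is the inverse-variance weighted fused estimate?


w1 = (1/var1) / (1/var1 + 1/var2)
   = 3.2258 / (3.2258 + 4.7619) = 0.4038
w2 = 1 - w1 = 0.5962
fused = w1*s1 + w2*s2 = 16.3558 + 7.1538
= 23.5096 m


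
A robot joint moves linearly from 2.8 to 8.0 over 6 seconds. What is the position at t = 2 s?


s = t/T = 2/6 = 0.3333
p(t) = p0 + (pf-p0)*s
= 2.8 + (8.0 - 2.8) * 0.3333
= 4.5333


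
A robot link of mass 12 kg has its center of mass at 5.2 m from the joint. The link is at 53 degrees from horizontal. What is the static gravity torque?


tau = m*g*L*cos(angle)
= 12 * 9.81 * 5.2 * cos(53 deg)
= 12 * 9.81 * 5.2 * 0.6018
= 368.3975 Nm


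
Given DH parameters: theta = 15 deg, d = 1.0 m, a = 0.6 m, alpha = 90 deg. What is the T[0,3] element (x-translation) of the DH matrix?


T[0,3] = a * cos(theta)
= 0.6 * cos(15 deg)
= 0.6 * 0.9659
= 0.5796


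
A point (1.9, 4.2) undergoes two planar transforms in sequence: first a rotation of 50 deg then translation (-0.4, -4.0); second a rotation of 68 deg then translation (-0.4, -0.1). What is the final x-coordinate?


After transform 1:
x1 = cos(50)*1.9 - sin(50)*4.2 + -0.4 = -2.3961
y1 = sin(50)*1.9 + cos(50)*4.2 + -4.0 = 0.1552
After transform 2:
x2 = cos(68)*-2.3961 - sin(68)*0.1552 + -0.4
= -1.4415


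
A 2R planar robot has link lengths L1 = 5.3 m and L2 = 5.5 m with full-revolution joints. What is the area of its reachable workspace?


r_max = L1 + L2 = 10.8 m
r_min = |L1 - L2| = 0.2 m
Area = pi*(r_max^2 - r_min^2)
= pi*(116.64 - 0.04)
= pi * 116.6
= 366.3097 m^2


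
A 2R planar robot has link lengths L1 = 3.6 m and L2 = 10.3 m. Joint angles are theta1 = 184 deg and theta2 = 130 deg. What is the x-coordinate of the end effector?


Convert angles to radians: theta1 = 3.2114, theta2 = 2.2689
x = L1*cos(theta1) + L2*cos(theta1+theta2)
x = -3.5912 + 7.155
x = 3.5638


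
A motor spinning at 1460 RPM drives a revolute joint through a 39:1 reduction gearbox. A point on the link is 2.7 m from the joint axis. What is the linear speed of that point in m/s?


omega_motor = 1460 * 2*pi/60 = 152.8908 rad/s
omega_joint = omega_motor / 39 = 3.9203 rad/s
v = omega_joint * r = 3.9203 * 2.7
= 10.5848 m/s


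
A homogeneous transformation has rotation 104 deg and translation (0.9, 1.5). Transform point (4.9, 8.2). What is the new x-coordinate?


x' = cos(theta)*px - sin(theta)*py + tx
= -0.2419*4.9 - 0.9703*8.2 + 0.9
= -8.2418


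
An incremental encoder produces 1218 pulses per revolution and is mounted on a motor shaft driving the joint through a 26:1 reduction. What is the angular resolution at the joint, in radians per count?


counts per rev = 1218
effective counts at joint = 1218 * 26 = 31668
resolution = 2*pi / 31668
= 1.9841e-04 rad/count


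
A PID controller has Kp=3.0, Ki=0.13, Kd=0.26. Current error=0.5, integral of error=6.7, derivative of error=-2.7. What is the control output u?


u = Kp*e + Ki*int(e) + Kd*de/dt
= 3.0*0.5 + 0.13*6.7 + 0.26*(-2.7)
= 1.5 + 0.871 + -0.702
= 1.669


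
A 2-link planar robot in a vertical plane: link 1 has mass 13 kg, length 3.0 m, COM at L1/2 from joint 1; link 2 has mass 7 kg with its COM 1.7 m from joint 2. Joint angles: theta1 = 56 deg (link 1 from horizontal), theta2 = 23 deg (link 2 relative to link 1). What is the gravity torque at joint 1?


Horizontal distance from joint 1 to link-1 COM:
  x_c1 = (L1/2)*cos(t1) = 1.5 * 0.5592 = 0.8388 m
Horizontal distance from joint 1 to link-2 COM:
  x_c2 = L1*cos(t1) + Lc2*cos(t1+t2)
       = 3.0*0.5592 + 1.7*0.1908 = 2.002 m
tau1 = m1*g*x_c1 + m2*g*x_c2
     = 13*9.81*0.8388 + 7*9.81*2.002
     = 106.9708 + 137.4742
     = 244.445 Nm


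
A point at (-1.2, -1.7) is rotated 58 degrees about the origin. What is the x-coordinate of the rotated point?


x' = x*cos(theta) - y*sin(theta)
cos(58 deg) = 0.5299, sin(58 deg) = 0.848
x' = -1.2 * 0.5299 - -1.7 * 0.848
= -0.6359 - -1.4417
= 0.8058


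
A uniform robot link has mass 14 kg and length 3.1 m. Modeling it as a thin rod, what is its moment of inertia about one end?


I = (1/3) * m * L^2
= (1/3) * 14 * 3.1^2
= 0.333333 * 14 * 9.61
= 44.8467 kg*m^2


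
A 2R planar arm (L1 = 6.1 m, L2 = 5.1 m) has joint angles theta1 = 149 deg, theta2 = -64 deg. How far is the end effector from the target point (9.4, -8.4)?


End effector via forward kinematics:
x = L1*cos(t1) + L2*cos(t1+t2) = -4.7842
y = L1*sin(t1) + L2*sin(t1+t2) = 8.2223
Distance to target:
d = sqrt((9.4 - -4.7842)^2 + (-8.4 - 8.2223)^2)
= sqrt(201.1923 + 276.3017)
= 21.8516 m


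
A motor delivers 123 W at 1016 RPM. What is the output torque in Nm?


omega = 1016 * 2*pi/60 = 106.3953 rad/s
tau = P / omega = 123 / 106.3953
= 1.1561 Nm


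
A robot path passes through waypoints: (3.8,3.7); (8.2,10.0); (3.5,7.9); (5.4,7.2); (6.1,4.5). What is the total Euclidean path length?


Segment lengths:
  seg1 = sqrt((4.4)^2 + (6.3)^2) = 7.6844
  seg2 = sqrt((-4.7)^2 + (-2.1)^2) = 5.1478
  seg3 = sqrt((1.9)^2 + (-0.7)^2) = 2.0248
  seg4 = sqrt((0.7)^2 + (-2.7)^2) = 2.7893
Total = 17.6463


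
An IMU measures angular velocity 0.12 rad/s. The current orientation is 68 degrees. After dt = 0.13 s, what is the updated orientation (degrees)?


delta_theta = w * dt = 0.12 * 0.13 = 0.0156 rad
= 0.8938 deg
theta_new = 68 + 0.8938 = 68.8938 deg


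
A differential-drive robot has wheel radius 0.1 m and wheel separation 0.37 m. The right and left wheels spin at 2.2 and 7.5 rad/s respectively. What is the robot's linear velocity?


vR = r*wR = 0.1*2.2 = 0.22 m/s
vL = r*wL = 0.1*7.5 = 0.75 m/s
v = (vR+vL)/2 = 0.485 m/s
omega = (vR-vL)/L = -1.4324 rad/s
linear velocity = 0.485 m/s


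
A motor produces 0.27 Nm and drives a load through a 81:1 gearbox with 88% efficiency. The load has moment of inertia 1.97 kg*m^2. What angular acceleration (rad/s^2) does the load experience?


tau_out = tau_motor * N * eta
= 0.27 * 81 * 0.88 = 19.2456 Nm
alpha = tau_out / I = 19.2456 / 1.97
= 9.7693 rad/s^2


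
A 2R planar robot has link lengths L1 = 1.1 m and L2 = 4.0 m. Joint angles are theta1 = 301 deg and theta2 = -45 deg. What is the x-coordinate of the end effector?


Convert angles to radians: theta1 = 5.2534, theta2 = -0.7854
x = L1*cos(theta1) + L2*cos(theta1+theta2)
x = 0.5665 + -0.9677
x = -0.4011


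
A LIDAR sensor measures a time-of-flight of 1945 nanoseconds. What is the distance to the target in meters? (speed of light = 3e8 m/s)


tof = 1945 ns = 1.945e-06 s
dist = c * tof / 2
= 3e8 * 1.945e-06 / 2
= 291.75 m


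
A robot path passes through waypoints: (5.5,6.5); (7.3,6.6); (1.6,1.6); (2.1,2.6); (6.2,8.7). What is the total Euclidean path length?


Segment lengths:
  seg1 = sqrt((1.8)^2 + (0.1)^2) = 1.8028
  seg2 = sqrt((-5.7)^2 + (-5.0)^2) = 7.5822
  seg3 = sqrt((0.5)^2 + (1.0)^2) = 1.118
  seg4 = sqrt((4.1)^2 + (6.1)^2) = 7.3498
Total = 17.8529


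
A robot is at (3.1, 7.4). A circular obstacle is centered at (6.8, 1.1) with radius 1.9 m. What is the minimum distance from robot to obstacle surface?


center_dist = sqrt((3.1-6.8)^2 + (7.4-1.1)^2)
= sqrt(13.69 + 39.69)
= 7.3062
min_dist = center_dist - radius = 7.3062 - 1.9 = 5.4062 m


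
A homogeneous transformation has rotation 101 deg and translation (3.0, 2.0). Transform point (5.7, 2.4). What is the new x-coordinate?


x' = cos(theta)*px - sin(theta)*py + tx
= -0.1908*5.7 - 0.9816*2.4 + 3.0
= -0.4435


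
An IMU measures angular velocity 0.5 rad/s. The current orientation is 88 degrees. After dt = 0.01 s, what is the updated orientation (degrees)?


delta_theta = w * dt = 0.5 * 0.01 = 0.005 rad
= 0.2865 deg
theta_new = 88 + 0.2865 = 88.2865 deg


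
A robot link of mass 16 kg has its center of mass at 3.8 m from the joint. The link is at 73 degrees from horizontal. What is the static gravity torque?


tau = m*g*L*cos(angle)
= 16 * 9.81 * 3.8 * cos(73 deg)
= 16 * 9.81 * 3.8 * 0.2924
= 174.3845 Nm


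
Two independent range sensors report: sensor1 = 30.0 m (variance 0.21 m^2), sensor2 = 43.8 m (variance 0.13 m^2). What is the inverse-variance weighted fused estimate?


w1 = (1/var1) / (1/var1 + 1/var2)
   = 4.7619 / (4.7619 + 7.6923) = 0.3824
w2 = 1 - w1 = 0.6176
fused = w1*s1 + w2*s2 = 11.4706 + 27.0529
= 38.5235 m


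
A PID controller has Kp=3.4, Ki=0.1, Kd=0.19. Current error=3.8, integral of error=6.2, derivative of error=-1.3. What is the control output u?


u = Kp*e + Ki*int(e) + Kd*de/dt
= 3.4*3.8 + 0.1*6.2 + 0.19*(-1.3)
= 12.92 + 0.62 + -0.247
= 13.293


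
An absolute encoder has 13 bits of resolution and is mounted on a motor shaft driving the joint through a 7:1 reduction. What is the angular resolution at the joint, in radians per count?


counts = 2^13 = 8192
effective counts at joint = 8192 * 7 = 57344
resolution = 2*pi / 57344
= 1.0957e-04 rad/count


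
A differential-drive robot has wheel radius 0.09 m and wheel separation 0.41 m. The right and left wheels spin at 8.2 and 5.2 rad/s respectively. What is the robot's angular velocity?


vR = r*wR = 0.09*8.2 = 0.738 m/s
vL = r*wL = 0.09*5.2 = 0.468 m/s
v = (vR+vL)/2 = 0.603 m/s
omega = (vR-vL)/L = 0.6585 rad/s
angular velocity = 0.6585 rad/s


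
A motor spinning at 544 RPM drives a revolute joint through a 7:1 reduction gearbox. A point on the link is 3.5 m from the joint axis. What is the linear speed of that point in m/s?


omega_motor = 544 * 2*pi/60 = 56.9675 rad/s
omega_joint = omega_motor / 7 = 8.1382 rad/s
v = omega_joint * r = 8.1382 * 3.5
= 28.4838 m/s


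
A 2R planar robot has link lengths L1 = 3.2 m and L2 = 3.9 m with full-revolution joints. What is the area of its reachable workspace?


r_max = L1 + L2 = 7.1 m
r_min = |L1 - L2| = 0.7 m
Area = pi*(r_max^2 - r_min^2)
= pi*(50.41 - 0.49)
= pi * 49.92
= 156.8283 m^2


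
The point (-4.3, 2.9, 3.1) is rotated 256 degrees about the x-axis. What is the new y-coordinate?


Rotation about x-axis: y' = y*cos(theta) - z*sin(theta)
= 2.9 * -0.2419 - 3.1 * -0.9703
= 2.3063


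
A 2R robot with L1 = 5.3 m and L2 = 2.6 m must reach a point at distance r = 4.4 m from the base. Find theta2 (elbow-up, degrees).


cos(theta2) = (r^2 - L1^2 - L2^2) / (2*L1*L2)
cos(theta2) = (19.36 - 28.09 - 6.76) / 27.56
cos(theta2) = -0.562046
theta2 = 124.1974 degrees


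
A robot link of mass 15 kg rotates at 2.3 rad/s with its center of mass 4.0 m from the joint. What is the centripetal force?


F = m * omega^2 * r
= 15 * 2.3^2 * 4.0
= 15 * 5.29 * 4.0
= 317.4 N


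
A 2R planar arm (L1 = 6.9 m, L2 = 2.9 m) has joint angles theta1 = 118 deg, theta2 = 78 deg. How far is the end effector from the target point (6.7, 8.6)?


End effector via forward kinematics:
x = L1*cos(t1) + L2*cos(t1+t2) = -6.027
y = L1*sin(t1) + L2*sin(t1+t2) = 5.293
Distance to target:
d = sqrt((6.7 - -6.027)^2 + (8.6 - 5.293)^2)
= sqrt(161.9769 + 10.9363)
= 13.1496 m


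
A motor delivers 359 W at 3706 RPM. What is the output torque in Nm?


omega = 3706 * 2*pi/60 = 388.0914 rad/s
tau = P / omega = 359 / 388.0914
= 0.925 Nm


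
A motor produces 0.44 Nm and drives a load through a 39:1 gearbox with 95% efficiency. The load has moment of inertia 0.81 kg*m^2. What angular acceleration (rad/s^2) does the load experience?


tau_out = tau_motor * N * eta
= 0.44 * 39 * 0.95 = 16.302 Nm
alpha = tau_out / I = 16.302 / 0.81
= 20.1259 rad/s^2


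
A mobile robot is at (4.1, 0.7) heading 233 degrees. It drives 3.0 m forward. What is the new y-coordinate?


y_new = y0 + d*sin(theta)
= 0.7 + 3.0*sin(233)
= 0.7 + -2.3959
= -1.6959


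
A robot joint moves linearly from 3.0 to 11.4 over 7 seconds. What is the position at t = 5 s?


s = t/T = 5/7 = 0.7143
p(t) = p0 + (pf-p0)*s
= 3.0 + (11.4 - 3.0) * 0.7143
= 9.0


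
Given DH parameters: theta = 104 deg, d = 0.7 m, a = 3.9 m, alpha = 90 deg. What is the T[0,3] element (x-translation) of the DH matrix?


T[0,3] = a * cos(theta)
= 3.9 * cos(104 deg)
= 3.9 * -0.2419
= -0.9435


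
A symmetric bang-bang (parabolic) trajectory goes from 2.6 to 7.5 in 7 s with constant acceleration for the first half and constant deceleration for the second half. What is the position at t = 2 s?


Symmetric rest-to-rest: each phase covers (pf-p0)/2 in time T/2. 0.5*a*(T/2)^2 = (pf-p0)/2 => a = 4*(pf-p0)/T^2
a = 4*(7.5-2.6)/7^2 = 0.4
t = 2 is in the acceleration phase (t <= T/2).
p = p0 + 0.5*a*t^2 = 2.6 + 0.5*0.4*2^2
= 3.4


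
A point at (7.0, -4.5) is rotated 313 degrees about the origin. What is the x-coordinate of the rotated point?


x' = x*cos(theta) - y*sin(theta)
cos(313 deg) = 0.682, sin(313 deg) = -0.7314
x' = 7.0 * 0.682 - -4.5 * -0.7314
= 4.774 - 3.2911
= 1.4829


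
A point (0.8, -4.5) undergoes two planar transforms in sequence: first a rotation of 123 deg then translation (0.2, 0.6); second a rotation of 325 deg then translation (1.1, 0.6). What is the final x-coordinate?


After transform 1:
x1 = cos(123)*0.8 - sin(123)*-4.5 + 0.2 = 3.5383
y1 = sin(123)*0.8 + cos(123)*-4.5 + 0.6 = 3.7218
After transform 2:
x2 = cos(325)*3.5383 - sin(325)*3.7218 + 1.1
= 6.1332


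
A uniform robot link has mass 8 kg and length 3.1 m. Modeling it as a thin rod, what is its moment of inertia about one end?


I = (1/3) * m * L^2
= (1/3) * 8 * 3.1^2
= 0.333333 * 8 * 9.61
= 25.6267 kg*m^2


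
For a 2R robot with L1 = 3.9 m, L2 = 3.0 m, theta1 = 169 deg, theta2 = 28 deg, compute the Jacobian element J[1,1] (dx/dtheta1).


J[1,1] = -L1*sin(t1) - L2*sin(t1+t2)
= -3.9*sin(169) - 3.0*sin(197)
= 0.133


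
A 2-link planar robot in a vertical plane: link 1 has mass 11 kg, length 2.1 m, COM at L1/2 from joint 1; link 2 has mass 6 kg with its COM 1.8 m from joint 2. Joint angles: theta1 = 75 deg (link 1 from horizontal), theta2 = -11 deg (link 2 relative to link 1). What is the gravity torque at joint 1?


Horizontal distance from joint 1 to link-1 COM:
  x_c1 = (L1/2)*cos(t1) = 1.05 * 0.2588 = 0.2718 m
Horizontal distance from joint 1 to link-2 COM:
  x_c2 = L1*cos(t1) + Lc2*cos(t1+t2)
       = 2.1*0.2588 + 1.8*0.4384 = 1.3326 m
tau1 = m1*g*x_c1 + m2*g*x_c2
     = 11*9.81*0.2718 + 6*9.81*1.3326
     = 29.3256 + 78.4361
     = 107.7618 Nm


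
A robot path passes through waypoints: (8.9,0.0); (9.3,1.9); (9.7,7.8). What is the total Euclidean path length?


Segment lengths:
  seg1 = sqrt((0.4)^2 + (1.9)^2) = 1.9416
  seg2 = sqrt((0.4)^2 + (5.9)^2) = 5.9135
Total = 7.8552


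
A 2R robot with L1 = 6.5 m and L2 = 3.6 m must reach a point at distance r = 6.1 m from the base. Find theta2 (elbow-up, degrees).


cos(theta2) = (r^2 - L1^2 - L2^2) / (2*L1*L2)
cos(theta2) = (37.21 - 42.25 - 12.96) / 46.8
cos(theta2) = -0.384615
theta2 = 112.6199 degrees


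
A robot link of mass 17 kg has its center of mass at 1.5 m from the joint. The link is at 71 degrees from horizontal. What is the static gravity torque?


tau = m*g*L*cos(angle)
= 17 * 9.81 * 1.5 * cos(71 deg)
= 17 * 9.81 * 1.5 * 0.3256
= 81.4425 Nm


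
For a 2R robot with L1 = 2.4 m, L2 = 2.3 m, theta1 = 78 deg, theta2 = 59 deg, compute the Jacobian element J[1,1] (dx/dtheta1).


J[1,1] = -L1*sin(t1) - L2*sin(t1+t2)
= -2.4*sin(78) - 2.3*sin(137)
= -3.9162


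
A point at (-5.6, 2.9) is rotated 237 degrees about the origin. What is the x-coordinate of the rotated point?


x' = x*cos(theta) - y*sin(theta)
cos(237 deg) = -0.5446, sin(237 deg) = -0.8387
x' = -5.6 * -0.5446 - 2.9 * -0.8387
= 3.05 - -2.4321
= 5.4821


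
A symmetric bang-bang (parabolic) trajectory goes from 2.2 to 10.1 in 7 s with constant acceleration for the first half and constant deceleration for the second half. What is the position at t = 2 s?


Symmetric rest-to-rest: each phase covers (pf-p0)/2 in time T/2. 0.5*a*(T/2)^2 = (pf-p0)/2 => a = 4*(pf-p0)/T^2
a = 4*(10.1-2.2)/7^2 = 0.6449
t = 2 is in the acceleration phase (t <= T/2).
p = p0 + 0.5*a*t^2 = 2.2 + 0.5*0.6449*2^2
= 3.4898


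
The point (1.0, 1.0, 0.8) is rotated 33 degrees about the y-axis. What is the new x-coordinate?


Rotation about y-axis: x' = x*cos(theta) + z*sin(theta)
= 1.0 * 0.8387 + 0.8 * 0.5446
= 1.2744


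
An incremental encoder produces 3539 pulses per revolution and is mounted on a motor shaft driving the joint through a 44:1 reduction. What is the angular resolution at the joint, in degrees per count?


counts per rev = 3539
effective counts at joint = 3539 * 44 = 155716
resolution = 360 / 155716
= 0.0023 deg/count


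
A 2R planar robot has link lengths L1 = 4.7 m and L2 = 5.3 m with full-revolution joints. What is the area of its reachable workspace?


r_max = L1 + L2 = 10.0 m
r_min = |L1 - L2| = 0.6 m
Area = pi*(r_max^2 - r_min^2)
= pi*(100.0 - 0.36)
= pi * 99.64
= 313.0283 m^2


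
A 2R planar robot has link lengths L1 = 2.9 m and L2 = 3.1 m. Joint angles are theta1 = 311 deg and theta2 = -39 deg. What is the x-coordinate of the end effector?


Convert angles to radians: theta1 = 5.428, theta2 = -0.6807
x = L1*cos(theta1) + L2*cos(theta1+theta2)
x = 1.9026 + 0.1082
x = 2.0108


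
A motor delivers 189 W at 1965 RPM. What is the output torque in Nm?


omega = 1965 * 2*pi/60 = 205.7743 rad/s
tau = P / omega = 189 / 205.7743
= 0.9185 Nm


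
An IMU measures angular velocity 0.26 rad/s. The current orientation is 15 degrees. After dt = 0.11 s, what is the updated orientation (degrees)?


delta_theta = w * dt = 0.26 * 0.11 = 0.0286 rad
= 1.6387 deg
theta_new = 15 + 1.6387 = 16.6387 deg


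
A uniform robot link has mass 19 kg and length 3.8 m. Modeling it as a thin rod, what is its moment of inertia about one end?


I = (1/3) * m * L^2
= (1/3) * 19 * 3.8^2
= 0.333333 * 19 * 14.44
= 91.4533 kg*m^2


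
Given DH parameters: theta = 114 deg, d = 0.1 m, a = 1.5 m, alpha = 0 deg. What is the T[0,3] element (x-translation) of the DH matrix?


T[0,3] = a * cos(theta)
= 1.5 * cos(114 deg)
= 1.5 * -0.4067
= -0.6101


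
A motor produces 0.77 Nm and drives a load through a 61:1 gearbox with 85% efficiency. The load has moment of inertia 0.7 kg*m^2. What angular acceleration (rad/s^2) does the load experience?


tau_out = tau_motor * N * eta
= 0.77 * 61 * 0.85 = 39.9245 Nm
alpha = tau_out / I = 39.9245 / 0.7
= 57.035 rad/s^2


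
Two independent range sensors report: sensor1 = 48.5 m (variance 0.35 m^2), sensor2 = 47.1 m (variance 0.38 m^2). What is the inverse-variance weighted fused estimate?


w1 = (1/var1) / (1/var1 + 1/var2)
   = 2.8571 / (2.8571 + 2.6316) = 0.5205
w2 = 1 - w1 = 0.4795
fused = w1*s1 + w2*s2 = 25.2466 + 22.5822
= 47.8288 m


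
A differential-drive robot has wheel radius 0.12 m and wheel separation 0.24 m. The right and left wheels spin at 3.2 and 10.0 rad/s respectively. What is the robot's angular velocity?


vR = r*wR = 0.12*3.2 = 0.384 m/s
vL = r*wL = 0.12*10.0 = 1.2 m/s
v = (vR+vL)/2 = 0.792 m/s
omega = (vR-vL)/L = -3.4 rad/s
angular velocity = -3.4 rad/s


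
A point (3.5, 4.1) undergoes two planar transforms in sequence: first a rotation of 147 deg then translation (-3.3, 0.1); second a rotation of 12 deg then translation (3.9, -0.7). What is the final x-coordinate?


After transform 1:
x1 = cos(147)*3.5 - sin(147)*4.1 + -3.3 = -8.4684
y1 = sin(147)*3.5 + cos(147)*4.1 + 0.1 = -1.4323
After transform 2:
x2 = cos(12)*-8.4684 - sin(12)*-1.4323 + 3.9
= -4.0855


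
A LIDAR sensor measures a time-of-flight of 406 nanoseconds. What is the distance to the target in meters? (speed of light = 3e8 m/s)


tof = 406 ns = 4.06e-07 s
dist = c * tof / 2
= 3e8 * 4.06e-07 / 2
= 60.9 m


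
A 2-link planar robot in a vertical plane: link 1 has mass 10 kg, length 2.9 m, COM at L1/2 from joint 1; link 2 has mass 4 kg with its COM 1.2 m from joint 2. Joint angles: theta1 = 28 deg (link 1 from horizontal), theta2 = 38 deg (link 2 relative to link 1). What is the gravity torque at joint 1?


Horizontal distance from joint 1 to link-1 COM:
  x_c1 = (L1/2)*cos(t1) = 1.45 * 0.8829 = 1.2803 m
Horizontal distance from joint 1 to link-2 COM:
  x_c2 = L1*cos(t1) + Lc2*cos(t1+t2)
       = 2.9*0.8829 + 1.2*0.4067 = 3.0486 m
tau1 = m1*g*x_c1 + m2*g*x_c2
     = 10*9.81*1.2803 + 4*9.81*3.0486
     = 125.5949 + 119.6283
     = 245.2232 Nm


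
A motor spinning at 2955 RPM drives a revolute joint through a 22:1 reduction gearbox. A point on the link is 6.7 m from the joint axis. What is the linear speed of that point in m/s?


omega_motor = 2955 * 2*pi/60 = 309.4469 rad/s
omega_joint = omega_motor / 22 = 14.0658 rad/s
v = omega_joint * r = 14.0658 * 6.7
= 94.2406 m/s


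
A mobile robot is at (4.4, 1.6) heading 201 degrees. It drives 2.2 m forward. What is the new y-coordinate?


y_new = y0 + d*sin(theta)
= 1.6 + 2.2*sin(201)
= 1.6 + -0.7884
= 0.8116


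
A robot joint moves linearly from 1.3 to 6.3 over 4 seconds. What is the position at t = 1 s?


s = t/T = 1/4 = 0.25
p(t) = p0 + (pf-p0)*s
= 1.3 + (6.3 - 1.3) * 0.25
= 2.55


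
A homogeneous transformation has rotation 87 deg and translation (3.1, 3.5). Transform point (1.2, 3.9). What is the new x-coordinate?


x' = cos(theta)*px - sin(theta)*py + tx
= 0.0523*1.2 - 0.9986*3.9 + 3.1
= -0.7319


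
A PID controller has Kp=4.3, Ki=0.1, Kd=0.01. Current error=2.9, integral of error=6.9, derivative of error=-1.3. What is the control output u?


u = Kp*e + Ki*int(e) + Kd*de/dt
= 4.3*2.9 + 0.1*6.9 + 0.01*(-1.3)
= 12.47 + 0.69 + -0.013
= 13.147


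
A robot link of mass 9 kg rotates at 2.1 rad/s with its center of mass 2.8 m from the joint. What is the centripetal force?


F = m * omega^2 * r
= 9 * 2.1^2 * 2.8
= 9 * 4.41 * 2.8
= 111.132 N


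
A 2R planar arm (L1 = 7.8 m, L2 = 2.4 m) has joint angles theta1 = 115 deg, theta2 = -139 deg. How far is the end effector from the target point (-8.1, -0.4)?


End effector via forward kinematics:
x = L1*cos(t1) + L2*cos(t1+t2) = -1.1039
y = L1*sin(t1) + L2*sin(t1+t2) = 6.093
Distance to target:
d = sqrt((-8.1 - -1.1039)^2 + (-0.4 - 6.093)^2)
= sqrt(48.9452 + 42.1595)
= 9.5449 m


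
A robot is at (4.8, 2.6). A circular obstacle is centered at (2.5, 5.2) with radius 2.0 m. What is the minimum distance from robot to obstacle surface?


center_dist = sqrt((4.8-2.5)^2 + (2.6-5.2)^2)
= sqrt(5.29 + 6.76)
= 3.4713
min_dist = center_dist - radius = 3.4713 - 2.0 = 1.4713 m


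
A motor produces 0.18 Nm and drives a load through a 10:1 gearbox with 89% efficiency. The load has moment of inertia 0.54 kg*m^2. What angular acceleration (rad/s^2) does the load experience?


tau_out = tau_motor * N * eta
= 0.18 * 10 * 0.89 = 1.602 Nm
alpha = tau_out / I = 1.602 / 0.54
= 2.9667 rad/s^2


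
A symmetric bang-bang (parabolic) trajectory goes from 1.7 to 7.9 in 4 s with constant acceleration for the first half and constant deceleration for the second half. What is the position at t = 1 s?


Symmetric rest-to-rest: each phase covers (pf-p0)/2 in time T/2. 0.5*a*(T/2)^2 = (pf-p0)/2 => a = 4*(pf-p0)/T^2
a = 4*(7.9-1.7)/4^2 = 1.55
t = 1 is in the acceleration phase (t <= T/2).
p = p0 + 0.5*a*t^2 = 1.7 + 0.5*1.55*1^2
= 2.475


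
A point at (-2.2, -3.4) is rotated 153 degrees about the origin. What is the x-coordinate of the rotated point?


x' = x*cos(theta) - y*sin(theta)
cos(153 deg) = -0.891, sin(153 deg) = 0.454
x' = -2.2 * -0.891 - -3.4 * 0.454
= 1.9602 - -1.5436
= 3.5038


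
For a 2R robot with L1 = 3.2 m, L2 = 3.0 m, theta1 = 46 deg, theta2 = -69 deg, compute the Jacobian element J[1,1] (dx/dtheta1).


J[1,1] = -L1*sin(t1) - L2*sin(t1+t2)
= -3.2*sin(46) - 3.0*sin(-23)
= -1.1297


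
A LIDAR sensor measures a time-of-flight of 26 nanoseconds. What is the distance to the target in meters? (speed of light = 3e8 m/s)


tof = 26 ns = 2.6e-08 s
dist = c * tof / 2
= 3e8 * 2.6e-08 / 2
= 3.9 m


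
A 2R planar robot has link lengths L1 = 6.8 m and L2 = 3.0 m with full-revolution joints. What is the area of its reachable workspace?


r_max = L1 + L2 = 9.8 m
r_min = |L1 - L2| = 3.8 m
Area = pi*(r_max^2 - r_min^2)
= pi*(96.04 - 14.44)
= pi * 81.6
= 256.354 m^2


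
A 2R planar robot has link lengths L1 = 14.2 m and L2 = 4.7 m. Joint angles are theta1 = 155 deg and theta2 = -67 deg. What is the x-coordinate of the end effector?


Convert angles to radians: theta1 = 2.7053, theta2 = -1.1694
x = L1*cos(theta1) + L2*cos(theta1+theta2)
x = -12.8696 + 0.164
x = -12.7055


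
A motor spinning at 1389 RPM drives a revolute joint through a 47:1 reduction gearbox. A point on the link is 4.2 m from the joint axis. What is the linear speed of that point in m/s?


omega_motor = 1389 * 2*pi/60 = 145.4557 rad/s
omega_joint = omega_motor / 47 = 3.0948 rad/s
v = omega_joint * r = 3.0948 * 4.2
= 12.9982 m/s


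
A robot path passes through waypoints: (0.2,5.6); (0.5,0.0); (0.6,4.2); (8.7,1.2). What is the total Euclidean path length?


Segment lengths:
  seg1 = sqrt((0.3)^2 + (-5.6)^2) = 5.608
  seg2 = sqrt((0.1)^2 + (4.2)^2) = 4.2012
  seg3 = sqrt((8.1)^2 + (-3.0)^2) = 8.6377
Total = 18.4469


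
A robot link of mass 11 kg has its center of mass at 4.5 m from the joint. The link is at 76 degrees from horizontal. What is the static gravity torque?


tau = m*g*L*cos(angle)
= 11 * 9.81 * 4.5 * cos(76 deg)
= 11 * 9.81 * 4.5 * 0.2419
= 117.4761 Nm
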